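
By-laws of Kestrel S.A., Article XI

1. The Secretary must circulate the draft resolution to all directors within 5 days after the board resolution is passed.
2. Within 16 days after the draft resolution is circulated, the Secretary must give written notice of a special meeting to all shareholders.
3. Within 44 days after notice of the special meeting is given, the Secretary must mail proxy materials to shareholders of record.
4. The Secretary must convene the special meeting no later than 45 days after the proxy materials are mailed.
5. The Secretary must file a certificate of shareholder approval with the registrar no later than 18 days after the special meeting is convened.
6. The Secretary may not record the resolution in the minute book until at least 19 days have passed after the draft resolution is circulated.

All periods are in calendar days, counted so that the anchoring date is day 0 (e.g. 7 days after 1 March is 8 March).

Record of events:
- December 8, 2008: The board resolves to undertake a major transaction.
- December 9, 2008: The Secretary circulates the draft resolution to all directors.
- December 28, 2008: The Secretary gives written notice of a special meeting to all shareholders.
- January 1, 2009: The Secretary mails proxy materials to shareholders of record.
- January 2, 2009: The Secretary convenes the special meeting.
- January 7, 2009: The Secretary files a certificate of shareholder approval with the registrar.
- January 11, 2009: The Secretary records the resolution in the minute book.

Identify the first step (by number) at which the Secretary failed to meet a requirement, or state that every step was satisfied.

Step 1: 5 days after December 8, 2008 (when the board resolution is passed) is December 13, 2008; done December 9, 2008 — timely.
Step 2: 16 days after December 9, 2008 (when the draft resolution is circulated) is December 25, 2008; December 28, 2008 misses that deadline by 3 days.
No need to go further; step 2 was not satisfied.

Step 2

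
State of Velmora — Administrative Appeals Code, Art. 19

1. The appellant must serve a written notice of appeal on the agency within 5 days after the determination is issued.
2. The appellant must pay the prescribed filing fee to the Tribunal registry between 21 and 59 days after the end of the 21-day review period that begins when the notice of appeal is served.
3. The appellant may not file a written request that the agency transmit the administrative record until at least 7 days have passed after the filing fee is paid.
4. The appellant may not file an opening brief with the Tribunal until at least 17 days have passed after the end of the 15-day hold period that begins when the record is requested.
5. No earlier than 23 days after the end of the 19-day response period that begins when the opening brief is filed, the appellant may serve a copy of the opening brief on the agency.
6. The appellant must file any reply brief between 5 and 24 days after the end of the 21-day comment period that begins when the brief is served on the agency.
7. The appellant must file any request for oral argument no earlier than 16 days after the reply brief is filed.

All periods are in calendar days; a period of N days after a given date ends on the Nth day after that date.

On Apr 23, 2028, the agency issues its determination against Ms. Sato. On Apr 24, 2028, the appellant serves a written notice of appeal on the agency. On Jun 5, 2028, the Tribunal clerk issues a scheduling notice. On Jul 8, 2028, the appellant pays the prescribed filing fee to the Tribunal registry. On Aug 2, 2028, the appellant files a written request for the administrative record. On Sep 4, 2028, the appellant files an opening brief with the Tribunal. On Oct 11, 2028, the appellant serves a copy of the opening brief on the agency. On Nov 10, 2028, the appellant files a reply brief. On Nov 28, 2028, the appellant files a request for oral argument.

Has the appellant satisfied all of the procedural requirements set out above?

No

Step 1: 5 days after Apr 23, 2028 (when the determination is issued) is Apr 28, 2028; completed Apr 24, 2028, before the deadline.
Step 2: the window is 21–59 days after May 15, 2028 (end of the 21-day review period, which began when the notice of appeal is served on Apr 24, 2028), so Jun 5, 2028 through Jul 13, 2028; done Jul 8, 2028 — within the window.
Step 3: the earliest permitted date is 7 days after Jul 8, 2028 (when the filing fee is paid), i.e. Jul 15, 2028; done Aug 2, 2028 — permitted.
Step 4: the earliest permitted date is 17 days after Aug 17, 2028 (end of the 15-day hold period, which began when the record is requested on Aug 2, 2028), i.e. Sep 3, 2028; done Sep 4, 2028 — permitted.
Step 5: the earliest permitted date is 23 days after Sep 23, 2028 (end of the 19-day response period, which began when the opening brief is filed on Sep 4, 2028), i.e. Oct 16, 2028; done Oct 11, 2028 — 5 days too early.
That is the first point of non-compliance.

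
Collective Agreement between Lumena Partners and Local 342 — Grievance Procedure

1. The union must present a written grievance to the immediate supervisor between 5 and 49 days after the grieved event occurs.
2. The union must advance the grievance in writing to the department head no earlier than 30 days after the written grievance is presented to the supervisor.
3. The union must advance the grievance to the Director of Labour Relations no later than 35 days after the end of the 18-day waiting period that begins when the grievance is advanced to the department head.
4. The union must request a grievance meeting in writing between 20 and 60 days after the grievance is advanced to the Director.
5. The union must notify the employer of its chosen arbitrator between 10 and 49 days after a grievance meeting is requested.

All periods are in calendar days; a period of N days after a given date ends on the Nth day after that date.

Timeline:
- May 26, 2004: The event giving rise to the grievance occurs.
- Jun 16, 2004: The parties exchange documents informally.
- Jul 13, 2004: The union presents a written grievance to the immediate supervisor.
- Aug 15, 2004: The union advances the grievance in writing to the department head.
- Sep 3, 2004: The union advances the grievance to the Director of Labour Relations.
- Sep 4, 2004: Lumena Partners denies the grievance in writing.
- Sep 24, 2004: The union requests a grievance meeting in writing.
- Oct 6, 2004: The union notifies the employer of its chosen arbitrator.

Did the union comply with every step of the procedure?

Yes

Step 1: the window is 5–49 days after May 26, 2004 (when the grieved event occurs), so May 31, 2004 through Jul 14, 2004; done Jul 13, 2004 — within the window.
Step 2: the earliest permitted date is 30 days after Jul 13, 2004 (when the written grievance is presented to the supervisor), i.e. Aug 12, 2004; done Aug 15, 2004, after the minimum wait.
Step 3: 35 days after Sep 2, 2004 (end of the 18-day waiting period, which began when the grievance is advanced to the department head on Aug 15, 2004) is Oct 7, 2004; done Sep 3, 2004 — timely.
Step 4: the window is 20–60 days after Sep 3, 2004 (when the grievance is advanced to the Director), so Sep 23, 2004 through Nov 2, 2004; Sep 24, 2004 falls inside that range.
Step 5: the window is 10–49 days after Sep 24, 2004 (when a grievance meeting is requested), so Oct 4, 2004 through Nov 12, 2004; Oct 6, 2004 falls inside that range.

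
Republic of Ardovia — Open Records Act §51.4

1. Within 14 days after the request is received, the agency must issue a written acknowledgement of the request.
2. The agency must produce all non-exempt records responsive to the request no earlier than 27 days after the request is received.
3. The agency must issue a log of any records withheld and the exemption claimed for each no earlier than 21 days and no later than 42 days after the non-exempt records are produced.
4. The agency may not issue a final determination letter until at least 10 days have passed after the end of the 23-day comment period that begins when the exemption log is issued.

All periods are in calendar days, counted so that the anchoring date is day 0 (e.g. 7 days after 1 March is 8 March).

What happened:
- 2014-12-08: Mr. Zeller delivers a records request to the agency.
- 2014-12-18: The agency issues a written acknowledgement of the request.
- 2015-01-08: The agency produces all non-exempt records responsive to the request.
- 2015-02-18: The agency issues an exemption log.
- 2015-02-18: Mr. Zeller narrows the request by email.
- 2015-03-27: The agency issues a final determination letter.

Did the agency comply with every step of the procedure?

Yes

Step 1: 14 days after 2014-12-08 (when the request is received) is 2014-12-22; done 2014-12-18 — timely.
Step 2: the earliest permitted date is 27 days after 2014-12-08 (when the request is received), i.e. 2015-01-04; done 2015-01-08, after the minimum wait.
Step 3: the window is 21–42 days after 2015-01-08 (when the non-exempt records are produced), so 2015-01-29 through 2015-02-19; done 2015-02-18 — within the window.
Step 4: the earliest permitted date is 10 days after 2015-03-13 (end of the 23-day comment period, which began when the exemption log is issued on 2015-02-18), i.e. 2015-03-23; 2015-03-27 is on or after that date.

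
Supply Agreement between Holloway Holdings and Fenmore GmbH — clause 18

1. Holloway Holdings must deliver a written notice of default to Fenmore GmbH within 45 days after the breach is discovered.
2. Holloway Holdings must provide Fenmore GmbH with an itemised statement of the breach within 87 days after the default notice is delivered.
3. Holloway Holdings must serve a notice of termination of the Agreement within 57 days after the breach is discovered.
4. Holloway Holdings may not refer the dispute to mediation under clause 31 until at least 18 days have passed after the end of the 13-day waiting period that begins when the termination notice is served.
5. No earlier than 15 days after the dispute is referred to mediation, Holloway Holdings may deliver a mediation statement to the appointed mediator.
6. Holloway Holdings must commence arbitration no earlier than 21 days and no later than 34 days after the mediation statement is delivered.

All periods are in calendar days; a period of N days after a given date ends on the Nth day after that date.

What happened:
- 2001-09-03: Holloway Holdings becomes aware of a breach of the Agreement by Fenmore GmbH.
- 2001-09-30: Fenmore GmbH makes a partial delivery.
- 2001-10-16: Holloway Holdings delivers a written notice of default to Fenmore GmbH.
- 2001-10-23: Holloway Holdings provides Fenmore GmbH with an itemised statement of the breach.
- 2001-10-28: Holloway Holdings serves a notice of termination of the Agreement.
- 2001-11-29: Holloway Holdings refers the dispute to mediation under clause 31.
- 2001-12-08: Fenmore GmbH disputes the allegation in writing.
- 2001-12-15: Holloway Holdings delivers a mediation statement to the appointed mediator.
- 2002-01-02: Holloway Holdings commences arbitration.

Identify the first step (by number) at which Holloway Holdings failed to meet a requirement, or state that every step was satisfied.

(1) due by 2001-09-03 + 45 days = 2001-10-18; 2001-10-16 is within that limit.
(2) due by 2001-10-16 + 87 days = 2002-01-11; 2001-10-23 is within that limit.
(3) due by 2001-09-03 + 57 days = 2001-10-30; 2001-10-28 is within that limit.
(4) permitted from 2001-11-10 + 18 days = 2001-11-28 onward; done 2001-11-29 — permitted.
(5) permitted from 2001-11-29 + 15 days = 2001-12-14 onward; 2001-12-15 is on or after that date.
(6) the permitted window runs from 2001-12-15 + 21 = 2002-01-05 to 2001-12-15 + 34 = 2002-01-18; 2002-01-02 is 3 days too early.

Step 6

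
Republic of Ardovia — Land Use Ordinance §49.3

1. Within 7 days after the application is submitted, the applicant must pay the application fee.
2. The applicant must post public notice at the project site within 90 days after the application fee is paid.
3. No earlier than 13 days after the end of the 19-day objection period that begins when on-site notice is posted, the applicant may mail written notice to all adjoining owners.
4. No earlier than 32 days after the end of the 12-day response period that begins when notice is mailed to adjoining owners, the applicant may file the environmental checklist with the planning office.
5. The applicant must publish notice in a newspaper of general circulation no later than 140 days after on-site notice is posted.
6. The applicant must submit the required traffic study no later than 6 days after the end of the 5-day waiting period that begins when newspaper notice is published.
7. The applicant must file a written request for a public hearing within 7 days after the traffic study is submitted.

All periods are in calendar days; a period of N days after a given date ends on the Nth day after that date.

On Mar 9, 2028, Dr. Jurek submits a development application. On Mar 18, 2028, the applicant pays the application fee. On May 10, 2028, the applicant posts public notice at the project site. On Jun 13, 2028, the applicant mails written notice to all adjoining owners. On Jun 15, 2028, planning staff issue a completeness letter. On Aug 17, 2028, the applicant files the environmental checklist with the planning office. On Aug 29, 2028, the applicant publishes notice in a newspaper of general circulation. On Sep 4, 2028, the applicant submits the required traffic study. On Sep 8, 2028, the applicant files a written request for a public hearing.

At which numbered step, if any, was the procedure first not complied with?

Step 1 — counting 7 days from Mar 9, 2028 (when the application is submitted) gives a deadline of Mar 16, 2028; done Mar 18, 2028 — 2 days late.

Step 1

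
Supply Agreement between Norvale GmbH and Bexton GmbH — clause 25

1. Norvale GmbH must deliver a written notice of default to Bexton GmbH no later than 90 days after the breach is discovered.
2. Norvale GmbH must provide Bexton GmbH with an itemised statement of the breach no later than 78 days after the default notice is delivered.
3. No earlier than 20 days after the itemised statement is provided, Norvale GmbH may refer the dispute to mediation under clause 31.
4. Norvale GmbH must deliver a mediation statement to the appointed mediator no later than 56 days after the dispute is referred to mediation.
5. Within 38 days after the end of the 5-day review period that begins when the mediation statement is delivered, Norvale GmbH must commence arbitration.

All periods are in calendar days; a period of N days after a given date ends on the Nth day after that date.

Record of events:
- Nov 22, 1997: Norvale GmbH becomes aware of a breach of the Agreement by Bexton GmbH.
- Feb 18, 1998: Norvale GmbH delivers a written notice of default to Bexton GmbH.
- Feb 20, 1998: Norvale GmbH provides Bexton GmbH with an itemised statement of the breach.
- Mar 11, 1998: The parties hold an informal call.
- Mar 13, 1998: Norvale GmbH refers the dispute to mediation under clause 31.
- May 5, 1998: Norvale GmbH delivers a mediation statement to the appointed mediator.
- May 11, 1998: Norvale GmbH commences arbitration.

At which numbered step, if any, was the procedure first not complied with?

Step 1: 90 days after Nov 22, 1997 (when the breach is discovered) is Feb 20, 1998; Feb 18, 1998 is within that limit.
Step 2: 78 days after Feb 18, 1998 (when the default notice is delivered) is May 7, 1998; Feb 20, 1998 is within that limit.
Step 3: the earliest permitted date is 20 days after Feb 20, 1998 (when the itemised statement is provided), i.e. Mar 12, 1998; Mar 13, 1998 is on or after that date.
Step 4: 56 days after Mar 13, 1998 (when the dispute is referred to mediation) is May 8, 1998; May 5, 1998 is within that limit.
Step 5: 38 days after May 10, 1998 (end of the 5-day review period, which began when the mediation statement is delivered on May 5, 1998) is Jun 17, 1998; May 11, 1998 is within that limit.

None — every step was satisfied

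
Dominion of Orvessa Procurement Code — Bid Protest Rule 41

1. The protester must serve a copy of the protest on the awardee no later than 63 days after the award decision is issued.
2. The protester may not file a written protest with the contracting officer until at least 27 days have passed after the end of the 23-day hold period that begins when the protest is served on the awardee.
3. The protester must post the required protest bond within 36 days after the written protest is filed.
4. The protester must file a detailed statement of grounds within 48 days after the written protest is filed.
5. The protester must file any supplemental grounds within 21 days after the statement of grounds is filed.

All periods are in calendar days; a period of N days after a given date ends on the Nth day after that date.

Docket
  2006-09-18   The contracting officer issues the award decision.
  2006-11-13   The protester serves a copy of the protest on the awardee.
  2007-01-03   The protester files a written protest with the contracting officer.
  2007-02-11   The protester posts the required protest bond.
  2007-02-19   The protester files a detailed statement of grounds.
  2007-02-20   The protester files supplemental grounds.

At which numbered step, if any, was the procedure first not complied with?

(1) due by 2006-09-18 + 63 days = 2006-11-20; 2006-11-13 is within that limit.
(2) permitted from 2006-12-06 + 27 days = 2007-01-02 onward; done 2007-01-03, after the minimum wait.
(3) due by 2007-01-03 + 36 days = 2007-02-08; not done until 2007-02-11, 3 days after the deadline.

Step 3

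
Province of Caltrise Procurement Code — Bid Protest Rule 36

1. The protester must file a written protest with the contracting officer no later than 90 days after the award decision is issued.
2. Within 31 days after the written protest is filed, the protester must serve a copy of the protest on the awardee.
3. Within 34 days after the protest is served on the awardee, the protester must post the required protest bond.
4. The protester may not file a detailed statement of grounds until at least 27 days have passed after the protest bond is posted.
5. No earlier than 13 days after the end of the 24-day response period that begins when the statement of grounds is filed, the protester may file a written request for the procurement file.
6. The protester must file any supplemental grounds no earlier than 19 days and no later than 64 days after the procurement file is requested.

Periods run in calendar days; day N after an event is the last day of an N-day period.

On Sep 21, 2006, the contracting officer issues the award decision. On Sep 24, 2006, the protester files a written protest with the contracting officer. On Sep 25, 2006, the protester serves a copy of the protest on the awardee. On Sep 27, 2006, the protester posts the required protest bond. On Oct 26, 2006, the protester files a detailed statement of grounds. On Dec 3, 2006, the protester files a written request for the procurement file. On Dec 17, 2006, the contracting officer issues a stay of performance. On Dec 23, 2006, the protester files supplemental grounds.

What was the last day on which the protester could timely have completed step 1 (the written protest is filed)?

Step 1 runs from Sep 21, 2006, when the award decision is issued. 90 days after Sep 21, 2006 is Dec 20, 2006.

Dec 20, 2006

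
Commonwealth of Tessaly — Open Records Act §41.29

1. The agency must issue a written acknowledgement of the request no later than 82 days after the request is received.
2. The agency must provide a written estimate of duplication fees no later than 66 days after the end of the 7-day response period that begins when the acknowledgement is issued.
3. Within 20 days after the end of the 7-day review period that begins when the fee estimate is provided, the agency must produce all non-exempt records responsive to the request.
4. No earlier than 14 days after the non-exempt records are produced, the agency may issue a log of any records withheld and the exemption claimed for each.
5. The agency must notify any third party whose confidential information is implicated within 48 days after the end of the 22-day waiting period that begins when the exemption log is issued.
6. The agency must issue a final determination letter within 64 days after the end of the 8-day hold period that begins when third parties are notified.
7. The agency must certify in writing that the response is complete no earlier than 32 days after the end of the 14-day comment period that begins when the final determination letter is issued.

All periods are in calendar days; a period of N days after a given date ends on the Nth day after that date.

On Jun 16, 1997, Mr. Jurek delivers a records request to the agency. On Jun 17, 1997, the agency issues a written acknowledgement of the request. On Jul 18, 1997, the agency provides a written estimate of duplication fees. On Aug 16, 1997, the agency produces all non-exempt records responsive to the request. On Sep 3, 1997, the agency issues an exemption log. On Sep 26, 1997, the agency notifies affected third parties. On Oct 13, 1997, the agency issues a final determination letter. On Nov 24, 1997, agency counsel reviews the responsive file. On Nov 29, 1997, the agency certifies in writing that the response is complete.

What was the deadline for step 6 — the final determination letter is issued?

Third parties are notified on Sep 26, 1997; the 8-day hold period therefore ends Oct 4, 1997, and step 6 runs from that date. 64 days after Oct 4, 1997 is Dec 7, 1997.

Dec 7, 1997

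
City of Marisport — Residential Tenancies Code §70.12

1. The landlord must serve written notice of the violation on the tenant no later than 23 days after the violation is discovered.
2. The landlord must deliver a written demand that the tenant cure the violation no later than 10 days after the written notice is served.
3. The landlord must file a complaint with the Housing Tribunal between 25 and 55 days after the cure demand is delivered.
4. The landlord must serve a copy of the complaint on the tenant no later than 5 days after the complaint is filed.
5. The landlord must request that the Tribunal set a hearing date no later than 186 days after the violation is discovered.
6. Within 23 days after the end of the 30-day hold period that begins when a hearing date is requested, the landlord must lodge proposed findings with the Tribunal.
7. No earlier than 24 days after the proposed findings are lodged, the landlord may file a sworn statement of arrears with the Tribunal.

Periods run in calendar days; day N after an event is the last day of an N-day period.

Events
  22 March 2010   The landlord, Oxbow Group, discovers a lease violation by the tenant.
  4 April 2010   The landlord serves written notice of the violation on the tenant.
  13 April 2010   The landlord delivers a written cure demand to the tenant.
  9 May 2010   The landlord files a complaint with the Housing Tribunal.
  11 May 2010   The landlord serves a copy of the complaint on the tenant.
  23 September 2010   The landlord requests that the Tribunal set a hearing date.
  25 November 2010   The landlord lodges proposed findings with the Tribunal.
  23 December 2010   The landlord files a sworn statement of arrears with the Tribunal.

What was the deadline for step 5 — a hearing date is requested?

Step 5 runs from 22 March 2010, when the violation is discovered. 186 days after 22 March 2010 is 24 September 2010.

24 September 2010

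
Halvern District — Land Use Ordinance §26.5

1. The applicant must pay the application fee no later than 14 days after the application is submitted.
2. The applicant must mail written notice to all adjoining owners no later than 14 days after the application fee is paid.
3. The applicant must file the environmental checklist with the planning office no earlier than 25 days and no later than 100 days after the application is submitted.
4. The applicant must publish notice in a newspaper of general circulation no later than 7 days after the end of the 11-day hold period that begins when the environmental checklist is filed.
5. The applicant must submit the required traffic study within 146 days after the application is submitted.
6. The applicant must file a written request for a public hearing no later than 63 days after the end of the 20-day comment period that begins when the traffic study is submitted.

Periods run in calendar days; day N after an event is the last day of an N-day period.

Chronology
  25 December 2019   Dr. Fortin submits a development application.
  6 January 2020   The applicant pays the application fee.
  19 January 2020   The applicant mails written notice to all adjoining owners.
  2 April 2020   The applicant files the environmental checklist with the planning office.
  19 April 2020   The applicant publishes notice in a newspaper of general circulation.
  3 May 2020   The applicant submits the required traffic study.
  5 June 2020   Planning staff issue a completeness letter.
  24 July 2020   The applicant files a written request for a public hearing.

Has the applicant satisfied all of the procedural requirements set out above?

(1) due by 25 December 2019 + 14 days = 8 January 2020; 6 January 2020 is within that limit.
(2) due by 6 January 2020 + 14 days = 20 January 2020; 19 January 2020 is within that limit.
(3) the permitted window runs from 25 December 2019 + 25 = 19 January 2020 to 25 December 2019 + 100 = 3 April 2020; done 2 April 2020, which is between those dates.
(4) due by 13 April 2020 + 7 days = 20 April 2020; completed 19 April 2020, before the deadline.
(5) due by 25 December 2019 + 146 days = 19 May 2020; 3 May 2020 is within that limit.
(6) due by 23 May 2020 + 63 days = 25 July 2020; 24 July 2020 is within that limit.

Yes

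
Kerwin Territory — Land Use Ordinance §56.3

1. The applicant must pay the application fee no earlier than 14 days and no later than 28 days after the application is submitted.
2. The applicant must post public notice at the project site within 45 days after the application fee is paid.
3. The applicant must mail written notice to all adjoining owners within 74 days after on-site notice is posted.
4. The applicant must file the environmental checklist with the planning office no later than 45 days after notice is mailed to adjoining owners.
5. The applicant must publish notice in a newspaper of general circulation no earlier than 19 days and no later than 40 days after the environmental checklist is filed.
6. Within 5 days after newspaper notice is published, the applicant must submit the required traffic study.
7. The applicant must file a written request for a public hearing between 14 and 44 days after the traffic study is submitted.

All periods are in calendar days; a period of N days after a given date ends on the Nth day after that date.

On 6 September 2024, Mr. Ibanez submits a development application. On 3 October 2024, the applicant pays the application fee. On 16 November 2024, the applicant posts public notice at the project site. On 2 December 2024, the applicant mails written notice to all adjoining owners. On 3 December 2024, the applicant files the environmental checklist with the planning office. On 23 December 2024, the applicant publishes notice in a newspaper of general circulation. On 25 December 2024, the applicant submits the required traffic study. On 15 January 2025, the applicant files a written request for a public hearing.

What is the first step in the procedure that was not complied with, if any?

None — every step was satisfied

Step 1 — 14 and 28 days from 6 September 2024 (when the application is submitted) are 20 September 2024 and 4 October 2024 respectively; 3 October 2024 falls inside that range.
Step 2 — counting 45 days from 3 October 2024 (when the application fee is paid) gives a deadline of 17 November 2024; 16 November 2024 is within that limit.
Step 3 — counting 74 days from 16 November 2024 (when on-site notice is posted) gives a deadline of 29 January 2025; done 2 December 2024 — timely.
Step 4 — counting 45 days from 2 December 2024 (when notice is mailed to adjoining owners) gives a deadline of 16 January 2025; 3 December 2024 is within that limit.
Step 5 — 19 and 40 days from 3 December 2024 (when the environmental checklist is filed) are 22 December 2024 and 12 January 2025 respectively; done 23 December 2024 — within the window.
Step 6 — counting 5 days from 23 December 2024 (when newspaper notice is published) gives a deadline of 28 December 2024; completed 25 December 2024, before the deadline.
Step 7 — 14 and 44 days from 25 December 2024 (when the traffic study is submitted) are 8 January 2025 and 7 February 2025 respectively; done 15 January 2025, which is between those dates.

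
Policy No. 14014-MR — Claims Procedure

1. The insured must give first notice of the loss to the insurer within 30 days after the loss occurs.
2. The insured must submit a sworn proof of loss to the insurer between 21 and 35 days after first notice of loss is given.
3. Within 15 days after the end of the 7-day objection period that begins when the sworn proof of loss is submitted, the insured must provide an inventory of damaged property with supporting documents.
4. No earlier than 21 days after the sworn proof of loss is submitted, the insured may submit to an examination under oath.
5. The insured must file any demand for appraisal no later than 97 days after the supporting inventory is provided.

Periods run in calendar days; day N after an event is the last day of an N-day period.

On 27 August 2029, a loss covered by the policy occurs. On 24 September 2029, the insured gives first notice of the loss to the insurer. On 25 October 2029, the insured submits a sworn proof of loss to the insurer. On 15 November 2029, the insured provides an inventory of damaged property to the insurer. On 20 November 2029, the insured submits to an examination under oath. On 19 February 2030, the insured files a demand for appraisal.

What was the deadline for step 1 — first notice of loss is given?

Step 1 runs from 27 August 2029, when the loss occurs. 30 days after 27 August 2029 is 26 September 2029.

26 September 2029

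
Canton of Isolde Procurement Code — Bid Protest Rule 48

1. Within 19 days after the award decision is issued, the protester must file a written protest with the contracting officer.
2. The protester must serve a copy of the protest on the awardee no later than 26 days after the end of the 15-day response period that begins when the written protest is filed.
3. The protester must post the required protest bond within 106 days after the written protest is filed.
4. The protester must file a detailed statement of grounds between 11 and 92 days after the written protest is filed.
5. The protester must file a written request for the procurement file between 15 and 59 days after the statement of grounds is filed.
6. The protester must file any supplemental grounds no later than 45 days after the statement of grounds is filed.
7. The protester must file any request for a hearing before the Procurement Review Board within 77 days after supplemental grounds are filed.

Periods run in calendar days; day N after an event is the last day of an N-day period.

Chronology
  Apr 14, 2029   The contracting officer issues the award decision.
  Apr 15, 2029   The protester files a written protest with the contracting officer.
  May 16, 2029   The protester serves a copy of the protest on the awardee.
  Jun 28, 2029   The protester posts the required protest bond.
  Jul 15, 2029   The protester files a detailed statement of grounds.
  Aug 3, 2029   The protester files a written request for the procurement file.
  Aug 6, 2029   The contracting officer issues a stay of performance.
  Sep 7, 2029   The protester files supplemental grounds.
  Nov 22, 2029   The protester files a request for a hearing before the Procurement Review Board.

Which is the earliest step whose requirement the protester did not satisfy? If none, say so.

Step 1 — counting 19 days from Apr 14, 2029 (when the award decision is issued) gives a deadline of May 3, 2029; done Apr 15, 2029 — timely.
Step 2 — counting 26 days from Apr 30, 2029 (end of the 15-day response period, which began when the written protest is filed on Apr 15, 2029) gives a deadline of May 26, 2029; May 16, 2029 is within that limit.
Step 3 — counting 106 days from Apr 15, 2029 (when the written protest is filed) gives a deadline of Jul 30, 2029; Jun 28, 2029 is within that limit.
Step 4 — 11 and 92 days from Apr 15, 2029 (when the written protest is filed) are Apr 26, 2029 and Jul 16, 2029 respectively; done Jul 15, 2029, which is between those dates.
Step 5 — 15 and 59 days from Jul 15, 2029 (when the statement of grounds is filed) are Jul 30, 2029 and Sep 12, 2029 respectively; done Aug 3, 2029, which is between those dates.
Step 6 — counting 45 days from Jul 15, 2029 (when the statement of grounds is filed) gives a deadline of Aug 29, 2029; Sep 7, 2029 misses that deadline by 9 days.
Later steps need not be reached.

Step 6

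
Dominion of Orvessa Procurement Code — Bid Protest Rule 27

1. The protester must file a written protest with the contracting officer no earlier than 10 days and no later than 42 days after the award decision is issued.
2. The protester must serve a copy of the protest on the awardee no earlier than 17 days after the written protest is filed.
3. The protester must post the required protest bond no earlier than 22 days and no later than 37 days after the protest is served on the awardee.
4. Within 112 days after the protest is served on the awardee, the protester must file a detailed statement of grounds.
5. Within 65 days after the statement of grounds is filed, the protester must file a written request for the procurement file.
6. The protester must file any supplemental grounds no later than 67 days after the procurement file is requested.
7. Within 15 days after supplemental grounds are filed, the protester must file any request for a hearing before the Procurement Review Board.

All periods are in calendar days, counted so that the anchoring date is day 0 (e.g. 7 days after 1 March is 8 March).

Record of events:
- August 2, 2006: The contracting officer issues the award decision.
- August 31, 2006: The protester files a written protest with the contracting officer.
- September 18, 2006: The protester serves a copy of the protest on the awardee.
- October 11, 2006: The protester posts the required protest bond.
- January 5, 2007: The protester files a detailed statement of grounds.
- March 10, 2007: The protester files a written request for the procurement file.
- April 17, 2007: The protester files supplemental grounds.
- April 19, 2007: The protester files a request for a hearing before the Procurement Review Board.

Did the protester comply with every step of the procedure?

Step 1: the window is 10–42 days after August 2, 2006 (when the award decision is issued), so August 12, 2006 through September 13, 2006; done August 31, 2006 — within the window.
Step 2: the earliest permitted date is 17 days after August 31, 2006 (when the written protest is filed), i.e. September 17, 2006; September 18, 2006 is on or after that date.
Step 3: the window is 22–37 days after September 18, 2006 (when the protest is served on the awardee), so October 10, 2006 through October 25, 2006; done October 11, 2006 — within the window.
Step 4: 112 days after September 18, 2006 (when the protest is served on the awardee) is January 8, 2007; January 5, 2007 is within that limit.
Step 5: 65 days after January 5, 2007 (when the statement of grounds is filed) is March 11, 2007; March 10, 2007 is within that limit.
Step 6: 67 days after March 10, 2007 (when the procurement file is requested) is May 16, 2007; completed April 17, 2007, before the deadline.
Step 7: 15 days after April 17, 2007 (when supplemental grounds are filed) is May 2, 2007; done April 19, 2007 — timely.

Yes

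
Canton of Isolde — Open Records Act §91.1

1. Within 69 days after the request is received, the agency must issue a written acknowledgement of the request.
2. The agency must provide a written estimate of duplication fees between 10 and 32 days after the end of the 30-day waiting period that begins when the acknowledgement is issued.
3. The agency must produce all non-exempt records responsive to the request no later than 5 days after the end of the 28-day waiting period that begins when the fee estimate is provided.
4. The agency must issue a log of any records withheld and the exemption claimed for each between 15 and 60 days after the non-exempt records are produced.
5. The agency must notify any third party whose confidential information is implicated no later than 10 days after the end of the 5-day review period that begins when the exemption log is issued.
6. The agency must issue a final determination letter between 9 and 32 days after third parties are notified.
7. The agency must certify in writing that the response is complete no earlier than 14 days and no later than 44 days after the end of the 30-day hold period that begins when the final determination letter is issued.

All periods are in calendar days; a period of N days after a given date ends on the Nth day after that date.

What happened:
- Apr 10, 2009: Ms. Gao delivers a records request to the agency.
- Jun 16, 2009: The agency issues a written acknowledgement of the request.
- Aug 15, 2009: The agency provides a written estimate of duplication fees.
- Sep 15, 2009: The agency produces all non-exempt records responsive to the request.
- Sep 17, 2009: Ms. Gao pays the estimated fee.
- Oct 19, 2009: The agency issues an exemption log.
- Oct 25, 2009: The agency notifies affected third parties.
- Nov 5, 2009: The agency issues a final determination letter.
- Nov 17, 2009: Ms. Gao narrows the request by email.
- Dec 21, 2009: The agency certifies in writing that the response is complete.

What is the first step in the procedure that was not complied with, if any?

None — every step was satisfied

Step 1: 69 days after Apr 10, 2009 (when the request is received) is Jun 18, 2009; Jun 16, 2009 is within that limit.
Step 2: the window is 10–32 days after Jul 16, 2009 (end of the 30-day waiting period, which began when the acknowledgement is issued on Jun 16, 2009), so Jul 26, 2009 through Aug 17, 2009; done Aug 15, 2009, which is between those dates.
Step 3: 5 days after Sep 12, 2009 (end of the 28-day waiting period, which began when the fee estimate is provided on Aug 15, 2009) is Sep 17, 2009; done Sep 15, 2009 — timely.
Step 4: the window is 15–60 days after Sep 15, 2009 (when the non-exempt records are produced), so Sep 30, 2009 through Nov 14, 2009; Oct 19, 2009 falls inside that range.
Step 5: 10 days after Oct 24, 2009 (end of the 5-day review period, which began when the exemption log is issued on Oct 19, 2009) is Nov 3, 2009; completed Oct 25, 2009, before the deadline.
Step 6: the window is 9–32 days after Oct 25, 2009 (when third parties are notified), so Nov 3, 2009 through Nov 26, 2009; done Nov 5, 2009 — within the window.
Step 7: the window is 14–44 days after Dec 5, 2009 (end of the 30-day hold period, which began when the final determination letter is issued on Nov 5, 2009), so Dec 19, 2009 through Jan 18, 2010; done Dec 21, 2009 — within the window.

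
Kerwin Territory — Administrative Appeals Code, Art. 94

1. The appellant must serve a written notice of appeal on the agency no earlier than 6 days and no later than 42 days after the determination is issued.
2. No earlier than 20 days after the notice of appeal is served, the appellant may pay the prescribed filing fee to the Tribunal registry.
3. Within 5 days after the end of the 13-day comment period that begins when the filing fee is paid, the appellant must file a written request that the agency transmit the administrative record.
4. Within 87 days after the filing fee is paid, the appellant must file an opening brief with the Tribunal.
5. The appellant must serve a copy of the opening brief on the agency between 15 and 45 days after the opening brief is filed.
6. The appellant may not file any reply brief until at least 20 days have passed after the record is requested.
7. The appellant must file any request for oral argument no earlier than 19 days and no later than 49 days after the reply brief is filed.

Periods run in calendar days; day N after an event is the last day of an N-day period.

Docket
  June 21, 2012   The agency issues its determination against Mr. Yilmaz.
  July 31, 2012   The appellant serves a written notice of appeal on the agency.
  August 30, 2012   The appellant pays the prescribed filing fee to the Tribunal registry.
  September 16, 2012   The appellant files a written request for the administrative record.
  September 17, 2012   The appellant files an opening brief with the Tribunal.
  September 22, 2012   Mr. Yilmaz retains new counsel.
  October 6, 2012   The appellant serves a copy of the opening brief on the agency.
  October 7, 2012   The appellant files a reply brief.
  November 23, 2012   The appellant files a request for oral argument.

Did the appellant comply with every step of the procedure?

Step 1: the window is 6–42 days after June 21, 2012 (when the determination is issued), so June 27, 2012 through August 2, 2012; done July 31, 2012, which is between those dates.
Step 2: the earliest permitted date is 20 days after July 31, 2012 (when the notice of appeal is served), i.e. August 20, 2012; done August 30, 2012, after the minimum wait.
Step 3: 5 days after September 12, 2012 (end of the 13-day comment period, which began when the filing fee is paid on August 30, 2012) is September 17, 2012; done September 16, 2012 — timely.
Step 4: 87 days after August 30, 2012 (when the filing fee is paid) is November 25, 2012; September 17, 2012 is within that limit.
Step 5: the window is 15–45 days after September 17, 2012 (when the opening brief is filed), so October 2, 2012 through November 1, 2012; done October 6, 2012, which is between those dates.
Step 6: the earliest permitted date is 20 days after September 16, 2012 (when the record is requested), i.e. October 6, 2012; October 7, 2012 is on or after that date.
Step 7: the window is 19–49 days after October 7, 2012 (when the reply brief is filed), so October 26, 2012 through November 25, 2012; done November 23, 2012 — within the window.

Yes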